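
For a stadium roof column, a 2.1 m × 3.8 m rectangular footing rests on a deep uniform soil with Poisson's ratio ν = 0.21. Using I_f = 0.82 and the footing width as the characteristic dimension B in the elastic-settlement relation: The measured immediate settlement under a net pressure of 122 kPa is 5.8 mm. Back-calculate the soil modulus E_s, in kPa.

E_s ≈ 34600 kPa

S_e = q·B·(1−ν²)/E_s · I_f  ⇒  E_s = q·B·(1−ν²)·I_f / S_e.
E_s = 122 × 2.1 × 0.9559 × 0.82 / 0.0058 = 34620 kPa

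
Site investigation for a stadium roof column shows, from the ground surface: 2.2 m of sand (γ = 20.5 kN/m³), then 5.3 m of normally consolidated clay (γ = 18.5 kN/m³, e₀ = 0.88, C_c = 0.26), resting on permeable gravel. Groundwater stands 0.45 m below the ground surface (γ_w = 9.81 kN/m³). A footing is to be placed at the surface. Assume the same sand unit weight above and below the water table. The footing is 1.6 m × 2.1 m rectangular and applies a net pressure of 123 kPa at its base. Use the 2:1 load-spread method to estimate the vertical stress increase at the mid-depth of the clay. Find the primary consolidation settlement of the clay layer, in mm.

Mid-depth of clay below the ground surface: z = 2.2 + 5.3/2 = 4.85 m.
Total vertical stress at mid-clay: σ_v = 20.5×2.2 + 18.5×2.65 = 94.125 kPa.
Pore pressure: u = 9.81×(4.85 − 0.45) = 43.164 kPa.
Initial effective stress: σ'_0 = σ_v − u = 94.125 − 43.164 = 50.961 kPa.
Stress increase at mid-clay by the 2:1 spreading method:
Δσ = qBL/((B+z)(L+z)) = 123×1.6×2.1/((1.6+4.85)(2.1+4.85)) = 9.2193 kPa
Final effective stress: σ'_f = σ'_0 + Δσ = 50.961 + 9.2193 = 60.18 kPa.
Normally consolidated clay, so the full stress increment lies on the virgin compression line:
S_c = C_c·H/(1+e₀)·log₁₀(σ'_f/σ'_0) = 0.26×5.3/(1+0.88)×log₁₀(60.18/50.961)
    = 0.73298 × 0.072214 = 0.05293 m

S_c ≈ 52.9 mm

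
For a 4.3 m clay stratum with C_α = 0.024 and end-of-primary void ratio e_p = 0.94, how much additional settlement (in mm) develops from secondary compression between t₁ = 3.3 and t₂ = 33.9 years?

Secondary compression: S_s = C_α·H/(1+e_p)·log₁₀(t₂/t₁)
S_s = 0.024×4.3/(1+0.94)×log₁₀(33.9/3.3)
    = 0.0532 × 1.012 = 0.05382 m

S_s ≈ 53.8 mm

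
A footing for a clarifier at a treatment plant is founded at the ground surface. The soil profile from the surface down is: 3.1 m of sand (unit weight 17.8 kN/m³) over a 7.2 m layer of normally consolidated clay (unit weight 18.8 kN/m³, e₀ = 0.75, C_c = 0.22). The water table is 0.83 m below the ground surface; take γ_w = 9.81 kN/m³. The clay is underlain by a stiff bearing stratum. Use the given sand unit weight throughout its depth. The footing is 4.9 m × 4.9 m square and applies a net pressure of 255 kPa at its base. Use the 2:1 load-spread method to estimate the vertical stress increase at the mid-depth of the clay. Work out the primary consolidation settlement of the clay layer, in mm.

S_c ≈ 208 mm

Mid-depth of clay below the ground surface: z = 3.1 + 7.2/2 = 6.7 m.
Total vertical stress at mid-clay: σ_v = 17.8×3.1 + 18.8×3.6 = 122.86 kPa.
Pore pressure: u = 9.81×(6.7 − 0.83) = 57.585 kPa.
Initial effective stress: σ'_0 = σ_v − u = 122.86 − 57.585 = 65.275 kPa.
Stress increase at mid-clay by the 2:1 spreading method:
Δσ = qBL/((B+z)(L+z)) = 255×4.9×4.9/((4.9+6.7)(4.9+6.7)) = 45.501 kPa
Final effective stress: σ'_f = σ'_0 + Δσ = 65.275 + 45.501 = 110.78 kPa.
Normally consolidated clay, so the full stress increment lies on the virgin compression line:
S_c = C_c·H/(1+e₀)·log₁₀(σ'_f/σ'_0) = 0.22×7.2/(1+0.75)×log₁₀(110.78/65.275)
    = 0.90514 × 0.22971 = 0.2079 m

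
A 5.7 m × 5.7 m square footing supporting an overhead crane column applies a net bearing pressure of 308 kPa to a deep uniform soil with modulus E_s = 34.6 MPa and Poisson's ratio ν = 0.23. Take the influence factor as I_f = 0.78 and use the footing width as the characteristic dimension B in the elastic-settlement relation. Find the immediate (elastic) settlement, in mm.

Immediate (elastic) settlement: S_e = q·B·(1−ν²)/E_s · I_f.
E_s = 34.6 MPa = 34600 kPa.
S_e = 308 × 5.7 × (1 − 0.23²) / 34600 × 0.78
    = 308 × 5.7 × 0.9471 / 34600 × 0.78
    = 0.03748 m = 37.48 mm

S_e ≈ 37.5 mm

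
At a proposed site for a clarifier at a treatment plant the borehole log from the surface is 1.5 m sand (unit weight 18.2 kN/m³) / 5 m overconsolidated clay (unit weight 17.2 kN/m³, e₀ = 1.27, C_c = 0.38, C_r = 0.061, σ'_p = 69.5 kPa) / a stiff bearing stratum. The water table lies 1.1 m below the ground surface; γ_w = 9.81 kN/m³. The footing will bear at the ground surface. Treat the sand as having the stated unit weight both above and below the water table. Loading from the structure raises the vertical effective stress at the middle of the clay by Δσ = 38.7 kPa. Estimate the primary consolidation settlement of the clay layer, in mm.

Mid-depth of clay below the ground surface: z = 1.5 + 5/2 = 4 m.
Total vertical stress at mid-clay: σ_v = 18.2×1.5 + 17.2×2.5 = 70.3 kPa.
Pore pressure: u = 9.81×(4 − 1.1) = 28.449 kPa.
Initial effective stress: σ'_0 = σ_v − u = 70.3 − 28.449 = 41.851 kPa.
Final effective stress: σ'_f = 41.851 + 38.7 = 80.551 kPa.
σ'_f = 80.551 > σ'_p = 69.5 kPa, so the stress path crosses the preconsolidation pressure — recompression up to σ'_p, then virgin compression beyond:
S_c = H/(1+e₀)·[C_r·log₁₀(σ'_p/σ'_0) + C_c·log₁₀(σ'_f/σ'_p)]
    = 5/2.27 × [0.061×log₁₀(69.5/41.851) + 0.38×log₁₀(80.551/69.5)]
    = 2.2026 × [0.013437 + 0.024353] = 0.08324 m

S_c ≈ 83.2 mm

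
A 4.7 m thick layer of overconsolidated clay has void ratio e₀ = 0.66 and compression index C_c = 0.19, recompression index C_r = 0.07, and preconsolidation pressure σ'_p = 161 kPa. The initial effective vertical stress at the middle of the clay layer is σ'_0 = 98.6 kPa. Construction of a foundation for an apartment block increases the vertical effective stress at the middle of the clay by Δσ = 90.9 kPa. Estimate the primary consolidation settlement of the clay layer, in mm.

S_c ≈ 80.3 mm

Final effective stress: σ'_f = 98.6 + 90.9 = 189.5 kPa.
σ'_f = 189.5 > σ'_p = 161 kPa, so the stress path crosses the preconsolidation pressure — recompression up to σ'_p, then virgin compression beyond:
S_c = H/(1+e₀)·[C_r·log₁₀(σ'_p/σ'_0) + C_c·log₁₀(σ'_f/σ'_p)]
    = 4.7/1.66 × [0.07×log₁₀(161/98.6) + 0.19×log₁₀(189.5/161)]
    = 2.8313 × [0.014906 + 0.013449] = 0.08028 m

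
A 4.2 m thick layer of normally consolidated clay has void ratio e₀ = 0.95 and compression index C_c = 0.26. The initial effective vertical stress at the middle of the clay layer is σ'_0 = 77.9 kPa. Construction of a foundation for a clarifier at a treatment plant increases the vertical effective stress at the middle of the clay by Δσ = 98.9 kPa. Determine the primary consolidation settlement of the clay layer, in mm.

S_c ≈ 199 mm

Final effective stress: σ'_f = σ'_0 + Δσ = 77.9 + 98.9 = 176.8 kPa.
Normally consolidated clay, so the full stress increment lies on the virgin compression line:
S_c = C_c·H/(1+e₀)·log₁₀(σ'_f/σ'_0) = 0.26×4.2/(1+0.95)×log₁₀(176.8/77.9)
    = 0.56 × 0.35594 = 0.1993 m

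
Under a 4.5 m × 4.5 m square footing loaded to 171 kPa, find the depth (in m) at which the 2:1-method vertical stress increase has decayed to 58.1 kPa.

z ≈ 3.22 m

2:1 spreading — at depth z the loaded area has grown by z in each plan dimension:
qB²/(B+z)² = Δσ_z ⇒ z = B(√(q/Δσ_z) − 1) = 4.5×(√(171/58.1) − 1) = 3.22 m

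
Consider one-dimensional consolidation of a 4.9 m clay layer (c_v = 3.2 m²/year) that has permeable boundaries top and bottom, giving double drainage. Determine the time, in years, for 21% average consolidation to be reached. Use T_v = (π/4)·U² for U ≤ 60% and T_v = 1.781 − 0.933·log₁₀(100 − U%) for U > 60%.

Drainage path length: H_d = H/2 = 2.45 m (double drainage).
U ≤ 60%: T_v = (π/4)·U² = (π/4)×0.21² = 0.034636.
t = T_v·H_d²/c_v = 0.034636×2.45²/3.2 = 0.06497 years.

t ≈ 0.065 years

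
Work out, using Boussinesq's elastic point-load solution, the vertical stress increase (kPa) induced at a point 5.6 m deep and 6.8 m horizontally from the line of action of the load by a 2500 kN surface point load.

Δσ_z ≈ 3.95 kPa

Boussinesq vertical stress below a point load on an elastic half-space:
Δσ_z = 3P/(2πz²) · [1 + (r/z)²]^(−5/2)
r/z = 6.8/5.6 = 1.2143; [1+(r/z)²]^(−5/2) = 0.10382.
Δσ_z = 3×2500/(2π×5.6²) × 0.10382 = 38.063 × 0.10382 = 3.952 kPa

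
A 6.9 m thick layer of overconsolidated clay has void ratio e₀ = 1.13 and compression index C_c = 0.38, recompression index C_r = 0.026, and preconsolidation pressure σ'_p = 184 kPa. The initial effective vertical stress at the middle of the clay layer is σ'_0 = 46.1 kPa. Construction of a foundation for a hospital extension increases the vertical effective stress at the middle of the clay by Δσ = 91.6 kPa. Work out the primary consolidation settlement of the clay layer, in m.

S_c ≈ 0.04 m

Final effective stress: σ'_f = 46.1 + 91.6 = 137.7 kPa.
σ'_f = 137.7 ≤ σ'_p = 184 kPa, so the clay remains overconsolidated and only the recompression index applies:
S_c = C_r·H/(1+e₀)·log₁₀(σ'_f/σ'_0) = 0.026×6.9/2.13×log₁₀(137.7/46.1)
    = 0.084224 × 0.47523 = 0.04003 m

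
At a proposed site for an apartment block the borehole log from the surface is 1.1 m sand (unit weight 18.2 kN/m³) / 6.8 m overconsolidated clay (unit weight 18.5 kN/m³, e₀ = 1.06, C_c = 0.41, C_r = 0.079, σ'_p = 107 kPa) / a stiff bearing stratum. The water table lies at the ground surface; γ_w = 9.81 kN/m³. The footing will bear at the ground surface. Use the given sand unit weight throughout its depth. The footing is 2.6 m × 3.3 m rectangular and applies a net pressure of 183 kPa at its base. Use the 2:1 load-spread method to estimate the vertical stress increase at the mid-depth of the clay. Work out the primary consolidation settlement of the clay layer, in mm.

Mid-depth of clay below the ground surface: z = 1.1 + 6.8/2 = 4.5 m.
Total vertical stress at mid-clay: σ_v = 18.2×1.1 + 18.5×3.4 = 82.92 kPa.
Pore pressure: u = 9.81×(4.5 − 0) = 44.145 kPa.
Initial effective stress: σ'_0 = σ_v − u = 82.92 − 44.145 = 38.775 kPa.
Stress increase at mid-clay by the 2:1 spreading method:
Δσ = qBL/((B+z)(L+z)) = 183×2.6×3.3/((2.6+4.5)(3.3+4.5)) = 28.352 kPa
Final effective stress: σ'_f = 38.775 + 28.352 = 67.127 kPa.
σ'_f = 67.127 ≤ σ'_p = 107 kPa, so the clay remains overconsolidated and only the recompression index applies:
S_c = C_r·H/(1+e₀)·log₁₀(σ'_f/σ'_0) = 0.079×6.8/2.06×log₁₀(67.127/38.775)
    = 0.26078 × 0.23835 = 0.06216 m

S_c ≈ 62.2 mm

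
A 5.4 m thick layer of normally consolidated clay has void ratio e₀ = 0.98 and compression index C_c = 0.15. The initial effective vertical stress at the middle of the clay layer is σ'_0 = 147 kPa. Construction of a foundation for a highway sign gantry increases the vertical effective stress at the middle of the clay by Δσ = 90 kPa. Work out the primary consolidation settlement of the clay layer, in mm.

Final effective stress: σ'_f = σ'_0 + Δσ = 147 + 90 = 237 kPa.
Normally consolidated clay, so the full stress increment lies on the virgin compression line:
S_c = C_c·H/(1+e₀)·log₁₀(σ'_f/σ'_0) = 0.15×5.4/(1+0.98)×log₁₀(237/147)
    = 0.40909 × 0.20743 = 0.08486 m

S_c ≈ 84.9 mm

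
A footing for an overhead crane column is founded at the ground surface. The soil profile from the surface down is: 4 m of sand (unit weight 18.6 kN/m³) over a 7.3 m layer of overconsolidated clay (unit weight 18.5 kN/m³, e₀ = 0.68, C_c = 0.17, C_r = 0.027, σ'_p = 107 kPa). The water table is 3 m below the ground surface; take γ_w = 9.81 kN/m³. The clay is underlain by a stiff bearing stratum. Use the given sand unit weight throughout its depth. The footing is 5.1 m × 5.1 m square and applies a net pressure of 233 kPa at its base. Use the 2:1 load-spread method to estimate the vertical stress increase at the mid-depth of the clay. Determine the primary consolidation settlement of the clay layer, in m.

S_c ≈ 0.0766 m

Mid-depth of clay below the ground surface: z = 4 + 7.3/2 = 7.65 m.
Total vertical stress at mid-clay: σ_v = 18.6×4 + 18.5×3.65 = 141.93 kPa.
Pore pressure: u = 9.81×(7.65 − 3) = 45.617 kPa.
Initial effective stress: σ'_0 = σ_v − u = 141.93 − 45.617 = 96.313 kPa.
Stress increase at mid-clay by the 2:1 spreading method:
Δσ = qBL/((B+z)(L+z)) = 233×5.1×5.1/((5.1+7.65)(5.1+7.65)) = 37.28 kPa
Final effective stress: σ'_f = 96.313 + 37.28 = 133.59 kPa.
σ'_f = 133.59 > σ'_p = 107 kPa, so the stress path crosses the preconsolidation pressure — recompression up to σ'_p, then virgin compression beyond:
S_c = H/(1+e₀)·[C_r·log₁₀(σ'_p/σ'_0) + C_c·log₁₀(σ'_f/σ'_p)]
    = 7.3/1.68 × [0.027×log₁₀(107/96.313) + 0.17×log₁₀(133.59/107)]
    = 4.3452 × [0.0012339 + 0.016386] = 0.07656 m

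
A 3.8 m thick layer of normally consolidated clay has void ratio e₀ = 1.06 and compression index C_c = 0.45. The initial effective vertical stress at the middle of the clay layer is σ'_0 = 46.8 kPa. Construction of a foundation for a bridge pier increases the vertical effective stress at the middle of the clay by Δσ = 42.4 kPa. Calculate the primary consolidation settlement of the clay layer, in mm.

Final effective stress: σ'_f = σ'_0 + Δσ = 46.8 + 42.4 = 89.2 kPa.
Normally consolidated clay, so the full stress increment lies on the virgin compression line:
S_c = C_c·H/(1+e₀)·log₁₀(σ'_f/σ'_0) = 0.45×3.8/(1+1.06)×log₁₀(89.2/46.8)
    = 0.8301 × 0.28012 = 0.2325 m

S_c ≈ 233 mm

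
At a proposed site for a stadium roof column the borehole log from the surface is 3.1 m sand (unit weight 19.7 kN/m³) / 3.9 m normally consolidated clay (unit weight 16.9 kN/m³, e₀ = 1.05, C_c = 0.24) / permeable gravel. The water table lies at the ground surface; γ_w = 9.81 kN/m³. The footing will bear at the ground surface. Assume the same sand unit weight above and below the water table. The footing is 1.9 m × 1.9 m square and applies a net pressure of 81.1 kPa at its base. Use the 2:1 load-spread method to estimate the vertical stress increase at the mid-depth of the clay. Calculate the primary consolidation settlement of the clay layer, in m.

S_c ≈ 0.0253 m

Mid-depth of clay below the ground surface: z = 3.1 + 3.9/2 = 5.05 m.
Total vertical stress at mid-clay: σ_v = 19.7×3.1 + 16.9×1.95 = 94.025 kPa.
Pore pressure: u = 9.81×(5.05 − 0) = 49.541 kPa.
Initial effective stress: σ'_0 = σ_v − u = 94.025 − 49.541 = 44.484 kPa.
Stress increase at mid-clay by the 2:1 spreading method:
Δσ = qBL/((B+z)(L+z)) = 81.1×1.9×1.9/((1.9+5.05)(1.9+5.05)) = 6.0612 kPa
Final effective stress: σ'_f = σ'_0 + Δσ = 44.484 + 6.0612 = 50.545 kPa.
Normally consolidated clay, so the full stress increment lies on the virgin compression line:
S_c = C_c·H/(1+e₀)·log₁₀(σ'_f/σ'_0) = 0.24×3.9/(1+1.05)×log₁₀(50.545/44.484)
    = 0.45659 × 0.055474 = 0.02533 m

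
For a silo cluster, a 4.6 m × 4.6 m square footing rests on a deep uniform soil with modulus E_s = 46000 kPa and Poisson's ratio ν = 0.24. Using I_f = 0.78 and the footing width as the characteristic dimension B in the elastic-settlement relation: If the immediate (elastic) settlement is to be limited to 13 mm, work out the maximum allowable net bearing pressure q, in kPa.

S_e = q·B·(1−ν²)/E_s · I_f  ⇒  q = S_e·E_s / (B·(1−ν²)·I_f).
q = 0.013 × 46000 / (4.6 × 0.9424 × 0.78) = 176.9 kPa

q ≈ 177 kPa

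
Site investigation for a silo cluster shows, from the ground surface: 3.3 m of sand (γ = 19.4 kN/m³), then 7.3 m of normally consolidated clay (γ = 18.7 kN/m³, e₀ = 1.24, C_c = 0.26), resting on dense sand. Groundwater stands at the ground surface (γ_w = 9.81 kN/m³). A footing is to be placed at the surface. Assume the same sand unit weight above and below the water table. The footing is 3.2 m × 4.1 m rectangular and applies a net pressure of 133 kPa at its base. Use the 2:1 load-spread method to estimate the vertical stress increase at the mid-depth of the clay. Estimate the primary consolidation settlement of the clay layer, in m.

Mid-depth of clay below the ground surface: z = 3.3 + 7.3/2 = 6.95 m.
Total vertical stress at mid-clay: σ_v = 19.4×3.3 + 18.7×3.65 = 132.27 kPa.
Pore pressure: u = 9.81×(6.95 − 0) = 68.18 kPa.
Initial effective stress: σ'_0 = σ_v − u = 132.27 − 68.18 = 64.09 kPa.
Stress increase at mid-clay by the 2:1 spreading method:
Δσ = qBL/((B+z)(L+z)) = 133×3.2×4.1/((3.2+6.95)(4.1+6.95)) = 15.558 kPa
Final effective stress: σ'_f = σ'_0 + Δσ = 64.09 + 15.558 = 79.648 kPa.
Normally consolidated clay, so the full stress increment lies on the virgin compression line:
S_c = C_c·H/(1+e₀)·log₁₀(σ'_f/σ'_0) = 0.26×7.3/(1+1.24)×log₁₀(79.648/64.09)
    = 0.84732 × 0.094385 = 0.07997 m

S_c ≈ 0.08 m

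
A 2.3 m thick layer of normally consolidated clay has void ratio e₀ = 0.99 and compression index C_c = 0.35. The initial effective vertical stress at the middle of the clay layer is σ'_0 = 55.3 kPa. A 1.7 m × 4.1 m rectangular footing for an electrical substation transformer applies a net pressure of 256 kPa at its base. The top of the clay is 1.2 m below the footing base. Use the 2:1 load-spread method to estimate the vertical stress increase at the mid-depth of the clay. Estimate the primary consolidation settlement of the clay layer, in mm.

S_c ≈ 141 mm

Mid-depth of clay below the footing base: z = 1.2 + 2.3/2 = 2.35 m.
Stress increase at mid-clay by the 2:1 spreading method:
Δσ = qBL/((B+z)(L+z)) = 256×1.7×4.1/((1.7+2.35)(4.1+2.35)) = 68.306 kPa
Final effective stress: σ'_f = σ'_0 + Δσ = 55.3 + 68.306 = 123.61 kPa.
Normally consolidated clay, so the full stress increment lies on the virgin compression line:
S_c = C_c·H/(1+e₀)·log₁₀(σ'_f/σ'_0) = 0.35×2.3/(1+0.99)×log₁₀(123.61/55.3)
    = 0.40452 × 0.34933 = 0.1413 m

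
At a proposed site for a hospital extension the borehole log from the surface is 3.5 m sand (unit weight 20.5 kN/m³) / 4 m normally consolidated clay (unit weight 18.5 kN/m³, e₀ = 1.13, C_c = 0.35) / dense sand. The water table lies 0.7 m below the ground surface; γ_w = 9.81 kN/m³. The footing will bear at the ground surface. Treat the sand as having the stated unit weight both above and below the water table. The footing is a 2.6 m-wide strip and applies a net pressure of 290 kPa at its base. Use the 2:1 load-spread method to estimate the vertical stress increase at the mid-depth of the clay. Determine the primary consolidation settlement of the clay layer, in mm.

S_c ≈ 263 mm

Mid-depth of clay below the ground surface: z = 3.5 + 4/2 = 5.5 m.
Total vertical stress at mid-clay: σ_v = 20.5×3.5 + 18.5×2 = 108.75 kPa.
Pore pressure: u = 9.81×(5.5 − 0.7) = 47.088 kPa.
Initial effective stress: σ'_0 = σ_v − u = 108.75 − 47.088 = 61.662 kPa.
Stress increase at mid-clay by the 2:1 spreading method:
Δσ = qB/(B+z) = 290×2.6/(2.6+5.5) = 93.086 kPa
Final effective stress: σ'_f = σ'_0 + Δσ = 61.662 + 93.086 = 154.75 kPa.
Normally consolidated clay, so the full stress increment lies on the virgin compression line:
S_c = C_c·H/(1+e₀)·log₁₀(σ'_f/σ'_0) = 0.35×4/(1+1.13)×log₁₀(154.75/61.662)
    = 0.65728 × 0.39961 = 0.2627 m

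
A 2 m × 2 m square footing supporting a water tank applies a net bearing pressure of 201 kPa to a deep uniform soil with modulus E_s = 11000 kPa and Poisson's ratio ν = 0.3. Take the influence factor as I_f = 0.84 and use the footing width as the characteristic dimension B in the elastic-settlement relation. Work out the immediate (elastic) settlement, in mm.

S_e ≈ 27.9 mm

Immediate (elastic) settlement: S_e = q·B·(1−ν²)/E_s · I_f.
S_e = 201 × 2 × (1 − 0.3²) / 11000 × 0.84
    = 201 × 2 × 0.91 / 11000 × 0.84
    = 0.02794 m = 27.94 mm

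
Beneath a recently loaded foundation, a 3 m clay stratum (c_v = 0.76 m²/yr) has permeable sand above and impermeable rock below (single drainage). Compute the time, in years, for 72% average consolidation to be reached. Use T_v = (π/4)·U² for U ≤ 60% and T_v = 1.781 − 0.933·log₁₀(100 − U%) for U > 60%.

t ≈ 5.1 years

Drainage path length: H_d = H = 3 m (single drainage).
U > 60%: T_v = 1.781 − 0.933·log₁₀(100 − 72) = 0.4308.
t = T_v·H_d²/c_v = 0.4308×3²/0.76 = 5.102 years.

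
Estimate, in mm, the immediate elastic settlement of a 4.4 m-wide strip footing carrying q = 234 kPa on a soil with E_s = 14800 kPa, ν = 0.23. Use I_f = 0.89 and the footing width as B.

Immediate (elastic) settlement: S_e = q·B·(1−ν²)/E_s · I_f.
S_e = 234 × 4.4 × (1 − 0.23²) / 14800 × 0.89
    = 234 × 4.4 × 0.9471 / 14800 × 0.89
    = 0.05864 m = 58.64 mm

S_e ≈ 58.6 mm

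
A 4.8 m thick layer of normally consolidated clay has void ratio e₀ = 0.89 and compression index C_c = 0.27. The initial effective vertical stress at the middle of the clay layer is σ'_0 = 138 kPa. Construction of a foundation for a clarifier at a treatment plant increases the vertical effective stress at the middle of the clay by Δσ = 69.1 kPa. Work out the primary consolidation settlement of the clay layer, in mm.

Final effective stress: σ'_f = σ'_0 + Δσ = 138 + 69.1 = 207.1 kPa.
Normally consolidated clay, so the full stress increment lies on the virgin compression line:
S_c = C_c·H/(1+e₀)·log₁₀(σ'_f/σ'_0) = 0.27×4.8/(1+0.89)×log₁₀(207.1/138)
    = 0.68571 × 0.1763 = 0.1209 m

S_c ≈ 121 mm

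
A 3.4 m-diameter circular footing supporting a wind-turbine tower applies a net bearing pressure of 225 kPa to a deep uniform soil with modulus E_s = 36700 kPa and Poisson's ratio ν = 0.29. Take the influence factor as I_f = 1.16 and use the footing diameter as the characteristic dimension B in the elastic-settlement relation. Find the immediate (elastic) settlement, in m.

Immediate (elastic) settlement: S_e = q·B·(1−ν²)/E_s · I_f.
S_e = 225 × 3.4 × (1 − 0.29²) / 36700 × 1.16
    = 225 × 3.4 × 0.9159 / 36700 × 1.16
    = 0.02215 m

S_e ≈ 0.0221 m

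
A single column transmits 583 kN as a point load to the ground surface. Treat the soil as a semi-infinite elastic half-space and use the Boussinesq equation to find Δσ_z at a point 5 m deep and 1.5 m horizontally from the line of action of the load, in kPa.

Boussinesq vertical stress below a point load on an elastic half-space:
Δσ_z = 3P/(2πz²) · [1 + (r/z)²]^(−5/2)
r/z = 1.5/5 = 0.3; [1+(r/z)²]^(−5/2) = 0.80618.
Δσ_z = 3×583/(2π×5²) × 0.80618 = 11.134 × 0.80618 = 8.976 kPa

Δσ_z ≈ 8.98 kPa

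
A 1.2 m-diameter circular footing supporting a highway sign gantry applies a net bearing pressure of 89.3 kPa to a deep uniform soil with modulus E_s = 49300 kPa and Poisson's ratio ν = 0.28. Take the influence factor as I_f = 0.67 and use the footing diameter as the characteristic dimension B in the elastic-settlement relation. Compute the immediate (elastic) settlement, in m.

Immediate (elastic) settlement: S_e = q·B·(1−ν²)/E_s · I_f.
S_e = 89.3 × 1.2 × (1 − 0.28²) / 49300 × 0.67
    = 89.3 × 1.2 × 0.9216 / 49300 × 0.67
    = 0.001342 m

S_e ≈ 0.00134 m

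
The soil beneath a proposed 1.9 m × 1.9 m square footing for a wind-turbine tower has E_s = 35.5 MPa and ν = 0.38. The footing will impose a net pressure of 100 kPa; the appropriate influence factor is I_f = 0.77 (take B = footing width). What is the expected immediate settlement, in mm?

S_e ≈ 3.53 mm

Immediate (elastic) settlement: S_e = q·B·(1−ν²)/E_s · I_f.
E_s = 35.5 MPa = 35500 kPa.
S_e = 100 × 1.9 × (1 − 0.38²) / 35500 × 0.77
    = 100 × 1.9 × 0.8556 / 35500 × 0.77
    = 0.003526 m = 3.526 mm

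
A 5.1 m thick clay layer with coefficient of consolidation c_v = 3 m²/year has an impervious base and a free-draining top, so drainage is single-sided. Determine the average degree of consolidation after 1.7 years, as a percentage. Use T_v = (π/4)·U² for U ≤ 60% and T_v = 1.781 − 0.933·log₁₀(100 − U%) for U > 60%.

Drainage path length: H_d = H = 5.1 m (single drainage).
T_v = c_v·t/H_d² = 3×1.7/5.1² = 0.19608.
T_v = 0.19608 corresponds to the U ≤ 60% branch:
U = √(4T_v/π) = 0.4997

U ≈ 50 %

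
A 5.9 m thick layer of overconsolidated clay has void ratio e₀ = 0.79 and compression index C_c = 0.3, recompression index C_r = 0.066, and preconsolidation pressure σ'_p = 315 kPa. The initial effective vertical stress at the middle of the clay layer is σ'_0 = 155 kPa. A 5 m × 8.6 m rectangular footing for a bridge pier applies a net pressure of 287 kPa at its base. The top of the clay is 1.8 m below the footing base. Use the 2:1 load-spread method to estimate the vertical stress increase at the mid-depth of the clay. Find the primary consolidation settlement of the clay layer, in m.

Mid-depth of clay below the footing base: z = 1.8 + 5.9/2 = 4.75 m.
Stress increase at mid-clay by the 2:1 spreading method:
Δσ = qBL/((B+z)(L+z)) = 287×5×8.6/((5+4.75)(8.6+4.75)) = 94.812 kPa
Final effective stress: σ'_f = 155 + 94.812 = 249.81 kPa.
σ'_f = 249.81 ≤ σ'_p = 315 kPa, so the clay remains overconsolidated and only the recompression index applies:
S_c = C_r·H/(1+e₀)·log₁₀(σ'_f/σ'_0) = 0.066×5.9/1.79×log₁₀(249.81/155)
    = 0.21754 × 0.20728 = 0.04509 m

S_c ≈ 0.0451 m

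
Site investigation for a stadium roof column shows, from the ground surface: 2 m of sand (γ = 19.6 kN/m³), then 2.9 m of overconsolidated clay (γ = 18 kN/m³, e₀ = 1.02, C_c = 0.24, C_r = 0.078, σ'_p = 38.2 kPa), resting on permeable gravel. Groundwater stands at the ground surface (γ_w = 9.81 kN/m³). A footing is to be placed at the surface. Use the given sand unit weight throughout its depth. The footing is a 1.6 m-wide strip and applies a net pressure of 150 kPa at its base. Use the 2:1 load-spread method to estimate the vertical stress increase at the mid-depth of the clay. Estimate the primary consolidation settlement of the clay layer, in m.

S_c ≈ 0.118 m

Mid-depth of clay below the ground surface: z = 2 + 2.9/2 = 3.45 m.
Total vertical stress at mid-clay: σ_v = 19.6×2 + 18×1.45 = 65.3 kPa.
Pore pressure: u = 9.81×(3.45 − 0) = 33.845 kPa.
Initial effective stress: σ'_0 = σ_v − u = 65.3 − 33.845 = 31.455 kPa.
Stress increase at mid-clay by the 2:1 spreading method:
Δσ = qB/(B+z) = 150×1.6/(1.6+3.45) = 47.525 kPa
Final effective stress: σ'_f = 31.455 + 47.525 = 78.98 kPa.
σ'_f = 78.98 > σ'_p = 38.2 kPa, so the stress path crosses the preconsolidation pressure — recompression up to σ'_p, then virgin compression beyond:
S_c = H/(1+e₀)·[C_r·log₁₀(σ'_p/σ'_0) + C_c·log₁₀(σ'_f/σ'_p)]
    = 2.9/2.02 × [0.078×log₁₀(38.2/31.455) + 0.24×log₁₀(78.98/38.2)]
    = 1.4356 × [0.0065811 + 0.075709] = 0.1181 m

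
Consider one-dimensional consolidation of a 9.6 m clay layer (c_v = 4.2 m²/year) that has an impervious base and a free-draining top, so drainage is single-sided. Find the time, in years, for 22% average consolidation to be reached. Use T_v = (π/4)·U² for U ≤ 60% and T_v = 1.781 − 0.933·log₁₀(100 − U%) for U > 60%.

Drainage path length: H_d = H = 9.6 m (single drainage).
U ≤ 60%: T_v = (π/4)·U² = (π/4)×0.22² = 0.038013.
t = T_v·H_d²/c_v = 0.038013×9.6²/4.2 = 0.8341 years.

t ≈ 0.834 years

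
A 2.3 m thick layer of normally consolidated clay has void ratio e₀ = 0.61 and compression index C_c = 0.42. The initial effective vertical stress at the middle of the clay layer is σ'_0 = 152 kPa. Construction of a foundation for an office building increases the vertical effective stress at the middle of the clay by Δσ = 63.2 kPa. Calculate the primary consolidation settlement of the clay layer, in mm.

S_c ≈ 90.6 mm

Final effective stress: σ'_f = σ'_0 + Δσ = 152 + 63.2 = 215.2 kPa.
Normally consolidated clay, so the full stress increment lies on the virgin compression line:
S_c = C_c·H/(1+e₀)·log₁₀(σ'_f/σ'_0) = 0.42×2.3/(1+0.61)×log₁₀(215.2/152)
    = 0.6 × 0.151 = 0.0906 m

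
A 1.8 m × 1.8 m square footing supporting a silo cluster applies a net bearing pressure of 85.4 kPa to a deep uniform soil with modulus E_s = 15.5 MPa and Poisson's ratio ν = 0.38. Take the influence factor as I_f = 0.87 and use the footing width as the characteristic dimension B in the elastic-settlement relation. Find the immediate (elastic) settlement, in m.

S_e ≈ 0.00738 m

Immediate (elastic) settlement: S_e = q·B·(1−ν²)/E_s · I_f.
E_s = 15.5 MPa = 15500 kPa.
S_e = 85.4 × 1.8 × (1 − 0.38²) / 15500 × 0.87
    = 85.4 × 1.8 × 0.8556 / 15500 × 0.87
    = 0.007382 m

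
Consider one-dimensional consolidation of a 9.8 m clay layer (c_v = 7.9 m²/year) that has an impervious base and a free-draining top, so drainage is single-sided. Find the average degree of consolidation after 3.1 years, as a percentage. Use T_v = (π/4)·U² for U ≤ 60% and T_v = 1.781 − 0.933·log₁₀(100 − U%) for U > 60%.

Drainage path length: H_d = H = 9.8 m (single drainage).
T_v = c_v·t/H_d² = 7.9×3.1/9.8² = 0.255.
T_v = 0.255 corresponds to the U ≤ 60% branch:
U = √(4T_v/π) = 0.5698

U ≈ 57 %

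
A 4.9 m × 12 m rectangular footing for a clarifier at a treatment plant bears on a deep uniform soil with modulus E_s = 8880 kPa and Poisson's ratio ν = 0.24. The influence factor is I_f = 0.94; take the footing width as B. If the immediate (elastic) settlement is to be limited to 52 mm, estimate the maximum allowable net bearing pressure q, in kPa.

q ≈ 106 kPa

S_e = q·B·(1−ν²)/E_s · I_f  ⇒  q = S_e·E_s / (B·(1−ν²)·I_f).
q = 0.052 × 8880 / (4.9 × 0.9424 × 0.94) = 106.4 kPa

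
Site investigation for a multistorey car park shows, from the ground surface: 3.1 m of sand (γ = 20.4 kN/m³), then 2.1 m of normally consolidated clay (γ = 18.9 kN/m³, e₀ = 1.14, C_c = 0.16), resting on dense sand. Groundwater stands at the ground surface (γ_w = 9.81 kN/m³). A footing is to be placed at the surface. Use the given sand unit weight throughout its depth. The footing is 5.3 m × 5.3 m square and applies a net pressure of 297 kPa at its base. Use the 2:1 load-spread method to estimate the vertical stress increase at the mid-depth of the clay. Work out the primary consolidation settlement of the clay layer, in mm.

Mid-depth of clay below the ground surface: z = 3.1 + 2.1/2 = 4.15 m.
Total vertical stress at mid-clay: σ_v = 20.4×3.1 + 18.9×1.05 = 83.085 kPa.
Pore pressure: u = 9.81×(4.15 − 0) = 40.712 kPa.
Initial effective stress: σ'_0 = σ_v − u = 83.085 − 40.712 = 42.373 kPa.
Stress increase at mid-clay by the 2:1 spreading method:
Δσ = qBL/((B+z)(L+z)) = 297×5.3×5.3/((5.3+4.15)(5.3+4.15)) = 93.421 kPa
Final effective stress: σ'_f = σ'_0 + Δσ = 42.373 + 93.421 = 135.79 kPa.
Normally consolidated clay, so the full stress increment lies on the virgin compression line:
S_c = C_c·H/(1+e₀)·log₁₀(σ'_f/σ'_0) = 0.16×2.1/(1+1.14)×log₁₀(135.79/42.373)
    = 0.15701 × 0.50578 = 0.07941 m

S_c ≈ 79.4 mm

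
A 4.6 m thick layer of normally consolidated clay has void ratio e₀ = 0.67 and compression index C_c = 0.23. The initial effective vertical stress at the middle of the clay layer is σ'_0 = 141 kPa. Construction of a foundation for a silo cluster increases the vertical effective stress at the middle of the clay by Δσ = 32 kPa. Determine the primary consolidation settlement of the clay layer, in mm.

S_c ≈ 56.3 mm

Final effective stress: σ'_f = σ'_0 + Δσ = 141 + 32 = 173 kPa.
Normally consolidated clay, so the full stress increment lies on the virgin compression line:
S_c = C_c·H/(1+e₀)·log₁₀(σ'_f/σ'_0) = 0.23×4.6/(1+0.67)×log₁₀(173/141)
    = 0.63353 × 0.088827 = 0.05627 m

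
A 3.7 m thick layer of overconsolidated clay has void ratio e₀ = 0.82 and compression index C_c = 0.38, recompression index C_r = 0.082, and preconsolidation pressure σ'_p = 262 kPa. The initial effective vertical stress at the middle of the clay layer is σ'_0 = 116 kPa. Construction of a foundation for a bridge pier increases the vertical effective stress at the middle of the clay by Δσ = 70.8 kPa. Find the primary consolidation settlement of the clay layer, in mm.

Final effective stress: σ'_f = 116 + 70.8 = 186.8 kPa.
σ'_f = 186.8 ≤ σ'_p = 262 kPa, so the clay remains overconsolidated and only the recompression index applies:
S_c = C_r·H/(1+e₀)·log₁₀(σ'_f/σ'_0) = 0.082×3.7/1.82×log₁₀(186.8/116)
    = 0.16671 × 0.20692 = 0.03449 m

S_c ≈ 34.5 mm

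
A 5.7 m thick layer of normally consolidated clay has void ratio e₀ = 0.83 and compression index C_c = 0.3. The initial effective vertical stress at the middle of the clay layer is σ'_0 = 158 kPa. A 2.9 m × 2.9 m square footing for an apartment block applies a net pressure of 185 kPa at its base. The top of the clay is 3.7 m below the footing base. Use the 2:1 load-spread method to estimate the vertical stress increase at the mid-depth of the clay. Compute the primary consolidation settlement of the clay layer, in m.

S_c ≈ 0.0424 m

Mid-depth of clay below the footing base: z = 3.7 + 5.7/2 = 6.55 m.
Stress increase at mid-clay by the 2:1 spreading method:
Δσ = qBL/((B+z)(L+z)) = 185×2.9×2.9/((2.9+6.55)(2.9+6.55)) = 17.422 kPa
Final effective stress: σ'_f = σ'_0 + Δσ = 158 + 17.422 = 175.42 kPa.
Normally consolidated clay, so the full stress increment lies on the virgin compression line:
S_c = C_c·H/(1+e₀)·log₁₀(σ'_f/σ'_0) = 0.3×5.7/(1+0.83)×log₁₀(175.42/158)
    = 0.93443 × 0.045422 = 0.04244 m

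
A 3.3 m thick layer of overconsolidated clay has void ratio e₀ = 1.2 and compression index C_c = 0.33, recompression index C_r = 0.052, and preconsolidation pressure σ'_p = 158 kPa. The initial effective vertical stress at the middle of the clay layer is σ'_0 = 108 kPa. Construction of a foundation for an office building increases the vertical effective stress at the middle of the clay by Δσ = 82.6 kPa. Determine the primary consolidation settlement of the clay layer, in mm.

S_c ≈ 53.2 mm

Final effective stress: σ'_f = 108 + 82.6 = 190.6 kPa.
σ'_f = 190.6 > σ'_p = 158 kPa, so the stress path crosses the preconsolidation pressure — recompression up to σ'_p, then virgin compression beyond:
S_c = H/(1+e₀)·[C_r·log₁₀(σ'_p/σ'_0) + C_c·log₁₀(σ'_f/σ'_p)]
    = 3.3/2.2 × [0.052×log₁₀(158/108) + 0.33×log₁₀(190.6/158)]
    = 1.5 × [0.0085921 + 0.026884] = 0.05321 m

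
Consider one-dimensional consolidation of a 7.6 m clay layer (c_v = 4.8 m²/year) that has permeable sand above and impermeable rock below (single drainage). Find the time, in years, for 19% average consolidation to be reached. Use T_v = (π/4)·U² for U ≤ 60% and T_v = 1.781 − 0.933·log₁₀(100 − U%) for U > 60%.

t ≈ 0.341 years

Drainage path length: H_d = H = 7.6 m (single drainage).
U ≤ 60%: T_v = (π/4)·U² = (π/4)×0.19² = 0.028353.
t = T_v·H_d²/c_v = 0.028353×7.6²/4.8 = 0.3412 years.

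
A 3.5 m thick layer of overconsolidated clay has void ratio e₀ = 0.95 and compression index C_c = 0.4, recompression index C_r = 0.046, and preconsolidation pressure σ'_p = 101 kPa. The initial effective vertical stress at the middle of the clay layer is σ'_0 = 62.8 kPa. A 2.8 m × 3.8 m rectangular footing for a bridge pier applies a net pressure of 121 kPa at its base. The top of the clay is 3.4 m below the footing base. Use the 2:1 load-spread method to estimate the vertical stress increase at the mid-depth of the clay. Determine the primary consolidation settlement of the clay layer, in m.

Mid-depth of clay below the footing base: z = 3.4 + 3.5/2 = 5.15 m.
Stress increase at mid-clay by the 2:1 spreading method:
Δσ = qBL/((B+z)(L+z)) = 121×2.8×3.8/((2.8+5.15)(3.8+5.15)) = 18.094 kPa
Final effective stress: σ'_f = 62.8 + 18.094 = 80.894 kPa.
σ'_f = 80.894 ≤ σ'_p = 101 kPa, so the clay remains overconsolidated and only the recompression index applies:
S_c = C_r·H/(1+e₀)·log₁₀(σ'_f/σ'_0) = 0.046×3.5/1.95×log₁₀(80.894/62.8)
    = 0.082565 × 0.10996 = 0.009079 m

S_c ≈ 0.00908 m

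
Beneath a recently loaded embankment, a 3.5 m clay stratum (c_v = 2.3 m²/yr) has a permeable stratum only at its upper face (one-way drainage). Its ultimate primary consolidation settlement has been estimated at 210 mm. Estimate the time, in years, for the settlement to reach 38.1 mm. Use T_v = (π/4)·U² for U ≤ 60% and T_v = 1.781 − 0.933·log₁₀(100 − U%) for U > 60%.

t ≈ 0.138 years

Drainage path length: H_d = H = 3.5 m (single drainage).
U = S(t)/S_ult = 38.1/210 = 0.1814.
U ≤ 60%: T_v = (π/4)·U² = (π/4)×0.18143² = 0.025852.
t = T_v·H_d²/c_v = 0.025852×3.5²/2.3 = 0.1377 years.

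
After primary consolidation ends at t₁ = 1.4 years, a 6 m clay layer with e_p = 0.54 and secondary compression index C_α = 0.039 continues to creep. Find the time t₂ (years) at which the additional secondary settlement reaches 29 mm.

S_s = C_α·H/(1+e_p)·log₁₀(t₂/t₁) ⇒ log₁₀(t₂/t₁) = S_s·(1+e_p)/(C_α·H).
log₁₀(t₂/t₁) = 0.029 × (1+0.54) / (0.039×6) = 0.1909
t₂ = t₁ × 10^0.1909 = 1.4 × 1.552 = 2.173 years

t₂ ≈ 2.17 years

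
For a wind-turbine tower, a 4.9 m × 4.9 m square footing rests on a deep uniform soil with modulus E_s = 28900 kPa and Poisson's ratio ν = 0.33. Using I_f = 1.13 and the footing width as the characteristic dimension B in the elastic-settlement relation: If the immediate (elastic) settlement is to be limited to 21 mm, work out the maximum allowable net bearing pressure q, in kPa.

q ≈ 123 kPa

S_e = q·B·(1−ν²)/E_s · I_f  ⇒  q = S_e·E_s / (B·(1−ν²)·I_f).
q = 0.021 × 28900 / (4.9 × 0.8911 × 1.13) = 123 kPa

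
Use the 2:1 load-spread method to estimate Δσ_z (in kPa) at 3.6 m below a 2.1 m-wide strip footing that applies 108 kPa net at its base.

By the 2:1 method the load spreads at 1 horizontal : 2 vertical, so at depth z the loaded area has grown by z in each plan dimension:
Δσ = qB/(B+z) = 108×2.1/(2.1+3.6) = 39.789 kPa

Δσ_z ≈ 39.8 kPa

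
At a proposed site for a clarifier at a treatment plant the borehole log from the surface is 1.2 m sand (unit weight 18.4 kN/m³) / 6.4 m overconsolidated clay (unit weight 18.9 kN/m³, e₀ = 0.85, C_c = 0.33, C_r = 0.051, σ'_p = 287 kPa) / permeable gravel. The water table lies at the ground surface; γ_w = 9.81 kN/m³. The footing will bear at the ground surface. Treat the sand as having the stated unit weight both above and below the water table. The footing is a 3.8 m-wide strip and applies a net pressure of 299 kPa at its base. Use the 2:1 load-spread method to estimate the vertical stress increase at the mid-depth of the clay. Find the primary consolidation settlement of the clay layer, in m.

S_c ≈ 0.116 m

Mid-depth of clay below the ground surface: z = 1.2 + 6.4/2 = 4.4 m.
Total vertical stress at mid-clay: σ_v = 18.4×1.2 + 18.9×3.2 = 82.56 kPa.
Pore pressure: u = 9.81×(4.4 − 0) = 43.164 kPa.
Initial effective stress: σ'_0 = σ_v − u = 82.56 − 43.164 = 39.396 kPa.
Stress increase at mid-clay by the 2:1 spreading method:
Δσ = qB/(B+z) = 299×3.8/(3.8+4.4) = 138.56 kPa
Final effective stress: σ'_f = 39.396 + 138.56 = 177.96 kPa.
σ'_f = 177.96 ≤ σ'_p = 287 kPa, so the clay remains overconsolidated and only the recompression index applies:
S_c = C_r·H/(1+e₀)·log₁₀(σ'_f/σ'_0) = 0.051×6.4/1.85×log₁₀(177.96/39.396)
    = 0.17643 × 0.65487 = 0.1155 m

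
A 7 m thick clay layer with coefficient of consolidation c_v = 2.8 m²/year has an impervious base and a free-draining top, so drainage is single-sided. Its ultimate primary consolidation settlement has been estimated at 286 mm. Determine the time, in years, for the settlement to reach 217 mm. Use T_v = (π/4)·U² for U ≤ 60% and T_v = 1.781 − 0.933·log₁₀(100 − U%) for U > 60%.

Drainage path length: H_d = H = 7 m (single drainage).
U = S(t)/S_ult = 217/286 = 0.7587.
U > 60%: T_v = 1.781 − 0.933·log₁₀(100 − 75.874) = 0.49114.
t = T_v·H_d²/c_v = 0.49114×7²/2.8 = 8.595 years.

t ≈ 8.59 years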